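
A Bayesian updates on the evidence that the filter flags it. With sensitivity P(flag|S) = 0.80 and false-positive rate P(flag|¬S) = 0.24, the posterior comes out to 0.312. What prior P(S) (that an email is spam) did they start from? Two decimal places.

In odds form, posterior odds = prior odds × likelihood ratio, so prior odds = posterior odds ÷ LR.
Posterior odds = 0.312/(1−0.312) = 0.4535. LR = 0.80/0.24 = 3.3333.
Prior odds = 0.4535/3.3333 = 0.1361, so P(S) = 0.1361/(1+0.1361) ≈ 0.12.

P(S) = 0.12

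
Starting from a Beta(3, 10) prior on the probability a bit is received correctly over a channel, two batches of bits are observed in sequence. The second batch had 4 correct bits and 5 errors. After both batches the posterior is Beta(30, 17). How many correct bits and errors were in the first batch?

Because Beta–binomial updating is additive in the counts, the combined data contributed (α_post−α_prior, β_post−β_prior) successes and failures.
Total across both batches: 30−3=27 correct bits, 17−10=7 errors.
Subtract the second batch: 27−4=23 correct bits and 7−5=2 errors.

23 correct bits and 2 errors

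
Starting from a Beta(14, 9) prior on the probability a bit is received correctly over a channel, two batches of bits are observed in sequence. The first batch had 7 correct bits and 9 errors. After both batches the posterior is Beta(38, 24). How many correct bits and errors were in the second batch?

17 correct bits and 6 errors

Sequential conjugate updates are equivalent to a single update on the pooled data, so total successes = posterior α − prior α and total failures = posterior β − prior β.
Total across both batches: 38−14=24 correct bits, 24−9=15 errors.
Subtract the first batch: 24−7=17 correct bits and 15−9=6 errors.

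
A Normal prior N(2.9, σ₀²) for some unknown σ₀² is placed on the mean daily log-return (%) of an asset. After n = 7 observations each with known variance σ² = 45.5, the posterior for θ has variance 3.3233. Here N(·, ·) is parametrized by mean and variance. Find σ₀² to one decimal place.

For the Normal–Normal model with known σ², precisions add: τ_n = τ₀ + n/σ².
So 1/σ₀² = 1/3.3233 − 7/45.5 = 0.300906 − 0.153846 = 0.147060.
Hence σ₀² = 1/0.147060 ≈ 6.8.

σ₀² = 6.8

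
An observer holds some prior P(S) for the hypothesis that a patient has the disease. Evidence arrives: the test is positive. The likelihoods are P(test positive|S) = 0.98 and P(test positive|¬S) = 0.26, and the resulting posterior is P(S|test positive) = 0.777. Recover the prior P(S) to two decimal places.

P(S) = 0.48

Bayes' rule in odds form gives O(S|E) = O(S)·[P(E|S)/P(E|¬S)], hence O(S) = O(S|E)/LR.
Posterior odds = 0.777/(1−0.777) = 3.4843. LR = 0.98/0.26 = 3.7692.
Prior odds = 3.4843/3.7692 = 0.9244, so P(S) = 0.9244/(1+0.9244) ≈ 0.48.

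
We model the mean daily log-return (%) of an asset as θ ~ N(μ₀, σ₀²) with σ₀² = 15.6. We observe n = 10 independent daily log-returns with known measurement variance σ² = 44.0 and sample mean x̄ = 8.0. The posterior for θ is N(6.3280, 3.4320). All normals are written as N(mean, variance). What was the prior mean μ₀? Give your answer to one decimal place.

μ₀ = 0.4

With known observation variance, the Normal–Normal posterior has precision τ_n = τ₀ + n/σ² and mean μ_n = (τ₀μ₀ + (n/σ²)x̄)/τ_n.
Here τ₀ = 1/15.6 = 0.064103 and τ_data = 10/44.0 = 0.227273, so τ_n = 0.291376.
Rearranging for μ₀: μ₀ = (μ_n·τ_n − τ_data·x̄)/τ₀ = (6.3280·0.291376 − 0.227273·8.0) / 0.064103 = 0.025643/0.064103 ≈ 0.4.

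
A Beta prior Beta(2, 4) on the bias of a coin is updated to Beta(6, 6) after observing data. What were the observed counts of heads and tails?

4 heads and 2 tails

Under Beta–binomial conjugacy the posterior parameters are (a+s, b+f).
So s = 6 − 2 = 4 and f = 6 − 4 = 2.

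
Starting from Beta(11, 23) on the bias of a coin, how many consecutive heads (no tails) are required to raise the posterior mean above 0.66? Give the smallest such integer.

After k heads and 0 tails the posterior is Beta(11+k, 23), with mean (11+k)/(11+23+k).
Set (11+k)/(34+k) > 0.66 and solve: k > (0.66·34 − 11)/(1 − 0.66) = 33.647.
The smallest integer exceeding 33.647 is 34, and checking k=34: (45)/(68) = 0.6618 > 0.66.

k = 34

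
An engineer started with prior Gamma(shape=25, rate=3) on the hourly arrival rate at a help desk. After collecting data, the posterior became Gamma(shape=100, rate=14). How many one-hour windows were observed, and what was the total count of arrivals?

A Gamma(α, β) prior (rate parametrization) on a Poisson rate with n observations summing to S gives posterior Gamma(α+S, β+n).
Matching: Σxᵢ = 100 − 25 = 75 and n = 14 − 3 = 11.

n = 11 one-hour windows with total 75 arrivals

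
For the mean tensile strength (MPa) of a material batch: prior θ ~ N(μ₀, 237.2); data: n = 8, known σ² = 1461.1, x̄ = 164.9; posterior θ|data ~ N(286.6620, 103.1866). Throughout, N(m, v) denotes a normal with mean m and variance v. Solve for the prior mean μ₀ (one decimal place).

μ₀ = 444.8

The posterior mean is a precision-weighted average: μ_n = (τ₀μ₀ + τ_data·x̄)/(τ₀+τ_data), with τ₀=1/σ₀² and τ_data=n/σ².
Here τ₀ = 1/237.2 = 0.004216 and τ_data = 8/1461.1 = 0.005475, so τ_n = 0.009691.
Rearranging for μ₀: μ₀ = (μ_n·τ_n − τ_data·x̄)/τ₀ = (286.6620·0.009691 − 0.005475·164.9) / 0.004216 = 1.875214/0.004216 ≈ 444.8.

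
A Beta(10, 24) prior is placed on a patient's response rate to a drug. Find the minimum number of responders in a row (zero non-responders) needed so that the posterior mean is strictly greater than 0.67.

After k responders and 0 non-responders the posterior is Beta(10+k, 24), with mean (10+k)/(10+24+k).
Set (10+k)/(34+k) > 0.67 and solve: k > (0.67·34 − 10)/(1 − 0.67) = 38.727.
The smallest integer exceeding 38.727 is 39, and checking k=39: (49)/(73) = 0.6712 > 0.67.

k = 39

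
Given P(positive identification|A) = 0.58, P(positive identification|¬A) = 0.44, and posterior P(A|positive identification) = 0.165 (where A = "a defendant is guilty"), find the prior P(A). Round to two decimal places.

P(A) = 0.13

In odds form, posterior odds = prior odds × likelihood ratio, so prior odds = posterior odds ÷ LR.
Posterior odds = 0.165/(1−0.165) = 0.1976. LR = 0.58/0.44 = 1.3182.
Prior odds = 0.1976/1.3182 = 0.1499, so P(A) = 0.1499/(1+0.1499) ≈ 0.13.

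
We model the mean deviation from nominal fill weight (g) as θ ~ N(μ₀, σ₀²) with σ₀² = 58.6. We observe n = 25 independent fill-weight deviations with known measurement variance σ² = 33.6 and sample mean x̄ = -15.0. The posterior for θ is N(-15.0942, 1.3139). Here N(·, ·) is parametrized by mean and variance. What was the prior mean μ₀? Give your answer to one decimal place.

μ₀ = -19.2

The posterior mean is a precision-weighted average: μ_n = (τ₀μ₀ + τ_data·x̄)/(τ₀+τ_data), with τ₀=1/σ₀² and τ_data=n/σ².
Here τ₀ = 1/58.6 = 0.017065 and τ_data = 25/33.6 = 0.744048, so τ_n = 0.761113.
Rearranging for μ₀: μ₀ = (μ_n·τ_n − τ_data·x̄)/τ₀ = (-15.0942·0.761113 − 0.744048·-15.0) / 0.017065 = -0.327672/0.017065 ≈ -19.2.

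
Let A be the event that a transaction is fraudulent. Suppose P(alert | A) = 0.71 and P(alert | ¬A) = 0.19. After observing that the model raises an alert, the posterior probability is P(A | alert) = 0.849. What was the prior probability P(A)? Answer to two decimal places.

P(A) = 0.60

In odds form, posterior odds = prior odds × likelihood ratio, so prior odds = posterior odds ÷ LR.
Posterior odds = 0.849/(1−0.849) = 5.6225. LR = 0.71/0.19 = 3.7368.
Prior odds = 5.6225/3.7368 = 1.5046, so P(A) = 1.5046/(1+1.5046) ≈ 0.60.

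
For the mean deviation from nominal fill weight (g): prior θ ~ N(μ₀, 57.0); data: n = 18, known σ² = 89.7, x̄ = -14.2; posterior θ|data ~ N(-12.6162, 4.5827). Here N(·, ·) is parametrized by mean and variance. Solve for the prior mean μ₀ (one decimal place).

μ₀ = 5.5

With known observation variance, the Normal–Normal posterior has precision τ_n = τ₀ + n/σ² and mean μ_n = (τ₀μ₀ + (n/σ²)x̄)/τ_n.
Here τ₀ = 1/57.0 = 0.017544 and τ_data = 18/89.7 = 0.200669, so τ_n = 0.218213.
Rearranging for μ₀: μ₀ = (μ_n·τ_n − τ_data·x̄)/τ₀ = (-12.6162·0.218213 − 0.200669·-14.2) / 0.017544 = 0.096481/0.017544 ≈ 5.5.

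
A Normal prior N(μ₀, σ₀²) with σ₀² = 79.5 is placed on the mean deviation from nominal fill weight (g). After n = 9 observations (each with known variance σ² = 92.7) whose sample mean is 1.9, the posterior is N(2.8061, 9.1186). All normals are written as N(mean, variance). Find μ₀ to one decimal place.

The posterior mean is a precision-weighted average: μ_n = (τ₀μ₀ + τ_data·x̄)/(τ₀+τ_data), with τ₀=1/σ₀² and τ_data=n/σ².
Here τ₀ = 1/79.5 = 0.012579 and τ_data = 9/92.7 = 0.097087, so τ_n = 0.109666.
Rearranging for μ₀: μ₀ = (μ_n·τ_n − τ_data·x̄)/τ₀ = (2.8061·0.109666 − 0.097087·1.9) / 0.012579 = 0.123268/0.012579 ≈ 9.8.

μ₀ = 9.8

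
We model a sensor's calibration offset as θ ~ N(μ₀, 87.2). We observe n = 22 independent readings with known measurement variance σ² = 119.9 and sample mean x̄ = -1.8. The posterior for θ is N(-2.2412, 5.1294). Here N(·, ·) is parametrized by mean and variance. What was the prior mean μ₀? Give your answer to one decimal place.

μ₀ = -9.3

With known observation variance, the Normal–Normal posterior has precision τ_n = τ₀ + n/σ² and mean μ_n = (τ₀μ₀ + (n/σ²)x̄)/τ_n.
Here τ₀ = 1/87.2 = 0.011468 and τ_data = 22/119.9 = 0.183486, so τ_n = 0.194954.
Rearranging for μ₀: μ₀ = (μ_n·τ_n − τ_data·x̄)/τ₀ = (-2.2412·0.194954 − 0.183486·-1.8) / 0.011468 = -0.106656/0.011468 ≈ -9.3.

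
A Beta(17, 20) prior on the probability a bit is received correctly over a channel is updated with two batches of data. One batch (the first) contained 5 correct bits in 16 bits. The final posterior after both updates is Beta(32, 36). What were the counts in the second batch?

10 correct bits and 5 errors

Sequential conjugate updates are equivalent to a single update on the pooled data, so total successes = posterior α − prior α and total failures = posterior β − prior β.
Total across both batches: 32−17=15 correct bits, 36−20=16 errors.
Subtract the first batch: 15−5=10 correct bits and 16−11=5 errors.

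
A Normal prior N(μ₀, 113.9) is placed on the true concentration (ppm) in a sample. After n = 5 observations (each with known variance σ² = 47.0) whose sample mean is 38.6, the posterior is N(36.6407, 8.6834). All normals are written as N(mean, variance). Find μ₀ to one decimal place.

The posterior mean is a precision-weighted average: μ_n = (τ₀μ₀ + τ_data·x̄)/(τ₀+τ_data), with τ₀=1/σ₀² and τ_data=n/σ².
Here τ₀ = 1/113.9 = 0.008780 and τ_data = 5/47.0 = 0.106383, so τ_n = 0.115163.
Rearranging for μ₀: μ₀ = (μ_n·τ_n − τ_data·x̄)/τ₀ = (36.6407·0.115163 − 0.106383·38.6) / 0.008780 = 0.113269/0.008780 ≈ 12.9.

μ₀ = 12.9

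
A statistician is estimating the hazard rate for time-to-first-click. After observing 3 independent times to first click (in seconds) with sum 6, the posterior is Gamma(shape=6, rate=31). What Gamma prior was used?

Gamma(shape=3, rate=25)

For an exponential likelihood with a Gamma(α, β) prior on the rate, n observations with total T give posterior Gamma(α+n, β+T).
So α = 6 − 3 = 3 and β = 31 − 6 = 25.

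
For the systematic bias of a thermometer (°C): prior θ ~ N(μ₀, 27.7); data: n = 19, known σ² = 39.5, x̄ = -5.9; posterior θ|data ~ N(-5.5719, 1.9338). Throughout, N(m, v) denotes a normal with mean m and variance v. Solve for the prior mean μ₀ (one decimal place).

μ₀ = -1.2

The posterior mean is a precision-weighted average: μ_n = (τ₀μ₀ + τ_data·x̄)/(τ₀+τ_data), with τ₀=1/σ₀² and τ_data=n/σ².
Here τ₀ = 1/27.7 = 0.036101 and τ_data = 19/39.5 = 0.481013, so τ_n = 0.517114.
Rearranging for μ₀: μ₀ = (μ_n·τ_n − τ_data·x̄)/τ₀ = (-5.5719·0.517114 − 0.481013·-5.9) / 0.036101 = -0.043331/0.036101 ≈ -1.2.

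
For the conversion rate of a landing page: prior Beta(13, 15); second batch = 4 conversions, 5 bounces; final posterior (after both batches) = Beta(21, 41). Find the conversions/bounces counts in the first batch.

Sequential conjugate updates are equivalent to a single update on the pooled data, so total successes = posterior α − prior α and total failures = posterior β − prior β.
Total across both batches: 21−13=8 conversions, 41−15=26 bounces.
Subtract the second batch: 8−4=4 conversions and 26−5=21 bounces.

4 conversions and 21 bounces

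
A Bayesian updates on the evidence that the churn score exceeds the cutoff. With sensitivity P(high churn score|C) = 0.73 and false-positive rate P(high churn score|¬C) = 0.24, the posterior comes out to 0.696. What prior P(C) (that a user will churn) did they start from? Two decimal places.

Bayes' rule in odds form gives O(C|E) = O(C)·[P(E|C)/P(E|¬C)], hence O(C) = O(C|E)/LR.
Posterior odds = 0.696/(1−0.696) = 2.2895. LR = 0.73/0.24 = 3.0417.
Prior odds = 2.2895/3.0417 = 0.7527, so P(C) = 0.7527/(1+0.7527) ≈ 0.43.

P(C) = 0.43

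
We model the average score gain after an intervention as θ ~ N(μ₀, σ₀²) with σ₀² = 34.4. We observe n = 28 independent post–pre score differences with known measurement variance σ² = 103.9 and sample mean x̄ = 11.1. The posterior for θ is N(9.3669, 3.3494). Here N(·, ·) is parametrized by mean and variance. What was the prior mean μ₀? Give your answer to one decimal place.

The posterior mean is a precision-weighted average: μ_n = (τ₀μ₀ + τ_data·x̄)/(τ₀+τ_data), with τ₀=1/σ₀² and τ_data=n/σ².
Here τ₀ = 1/34.4 = 0.029070 and τ_data = 28/103.9 = 0.269490, so τ_n = 0.298560.
Rearranging for μ₀: μ₀ = (μ_n·τ_n − τ_data·x̄)/τ₀ = (9.3669·0.298560 − 0.269490·11.1) / 0.029070 = -0.194757/0.029070 ≈ -6.7.

μ₀ = -6.7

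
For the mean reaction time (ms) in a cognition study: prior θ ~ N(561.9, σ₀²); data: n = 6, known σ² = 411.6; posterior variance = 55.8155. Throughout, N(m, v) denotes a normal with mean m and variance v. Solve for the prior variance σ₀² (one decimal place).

Posterior precision equals prior precision plus data precision: 1/σ_n² = 1/σ₀² + n/σ².
So 1/σ₀² = 1/55.8155 − 6/411.6 = 0.017916 − 0.014577 = 0.003339.
Hence σ₀² = 1/0.003339 ≈ 299.5.

σ₀² = 299.5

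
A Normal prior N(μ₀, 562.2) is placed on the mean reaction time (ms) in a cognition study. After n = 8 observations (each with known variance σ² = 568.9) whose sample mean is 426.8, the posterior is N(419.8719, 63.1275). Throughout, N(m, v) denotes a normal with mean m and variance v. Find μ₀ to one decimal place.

The posterior mean is a precision-weighted average: μ_n = (τ₀μ₀ + τ_data·x̄)/(τ₀+τ_data), with τ₀=1/σ₀² and τ_data=n/σ².
Here τ₀ = 1/562.2 = 0.001779 and τ_data = 8/568.9 = 0.014062, so τ_n = 0.015841.
Rearranging for μ₀: μ₀ = (μ_n·τ_n − τ_data·x̄)/τ₀ = (419.8719·0.015841 − 0.014062·426.8) / 0.001779 = 0.649529/0.001779 ≈ 365.1.

μ₀ = 365.1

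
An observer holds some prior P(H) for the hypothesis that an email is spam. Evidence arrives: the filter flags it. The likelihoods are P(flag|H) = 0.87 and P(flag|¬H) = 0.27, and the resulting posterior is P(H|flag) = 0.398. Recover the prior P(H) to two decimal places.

P(H) = 0.17

Bayes' rule in odds form gives O(H|E) = O(H)·[P(E|H)/P(E|¬H)], hence O(H) = O(H|E)/LR.
Posterior odds = 0.398/(1−0.398) = 0.6611. LR = 0.87/0.27 = 3.2222.
Prior odds = 0.6611/3.2222 = 0.2052, so P(H) = 0.2052/(1+0.2052) ≈ 0.17.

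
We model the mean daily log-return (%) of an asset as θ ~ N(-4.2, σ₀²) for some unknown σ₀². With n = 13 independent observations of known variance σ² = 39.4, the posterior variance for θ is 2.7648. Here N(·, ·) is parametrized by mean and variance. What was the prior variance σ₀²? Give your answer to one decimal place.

σ₀² = 31.5

For the Normal–Normal model with known σ², precisions add: τ_n = τ₀ + n/σ².
So 1/σ₀² = 1/2.7648 − 13/39.4 = 0.361690 − 0.329949 = 0.031741.
Hence σ₀² = 1/0.031741 ≈ 31.5.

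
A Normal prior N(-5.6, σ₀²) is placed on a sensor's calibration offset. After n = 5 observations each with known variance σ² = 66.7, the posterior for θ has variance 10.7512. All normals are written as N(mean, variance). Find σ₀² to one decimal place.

σ₀² = 55.4

For the Normal–Normal model with known σ², precisions add: τ_n = τ₀ + n/σ².
So 1/σ₀² = 1/10.7512 − 5/66.7 = 0.093013 − 0.074963 = 0.018050.
Hence σ₀² = 1/0.018050 ≈ 55.4.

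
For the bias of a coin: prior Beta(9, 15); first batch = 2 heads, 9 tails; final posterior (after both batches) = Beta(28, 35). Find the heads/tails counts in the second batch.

17 heads and 11 tails

Because Beta–binomial updating is additive in the counts, the combined data contributed (α_post−α_prior, β_post−β_prior) successes and failures.
Total across both batches: 28−9=19 heads, 35−15=20 tails.
Subtract the first batch: 19−2=17 heads and 20−9=11 tails.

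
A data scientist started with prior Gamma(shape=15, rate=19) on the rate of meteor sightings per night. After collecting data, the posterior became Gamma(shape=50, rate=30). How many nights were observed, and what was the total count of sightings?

n = 11 nights with total 35 sightings

Gamma–Poisson conjugacy: posterior shape = α + Σxᵢ, posterior rate = β + n.
Matching: Σxᵢ = 50 − 15 = 35 and n = 30 − 19 = 11.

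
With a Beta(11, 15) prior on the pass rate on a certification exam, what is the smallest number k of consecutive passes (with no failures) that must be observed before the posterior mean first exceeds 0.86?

k = 82

After k passes and 0 failures the posterior is Beta(11+k, 15), with mean (11+k)/(11+15+k).
Set (11+k)/(26+k) > 0.86 and solve: k > (0.86·26 − 11)/(1 − 0.86) = 81.143.
The smallest integer exceeding 81.143 is 82, and checking k=82: (93)/(108) = 0.8611 > 0.86.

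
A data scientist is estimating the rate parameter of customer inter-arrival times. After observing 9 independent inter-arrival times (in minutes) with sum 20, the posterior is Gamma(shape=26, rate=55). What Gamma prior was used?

Gamma(shape=17, rate=35)

Gamma–exponential conjugacy: posterior shape = α + n, posterior rate = β + Σtᵢ.
So α = 26 − 9 = 17 and β = 55 − 20 = 35.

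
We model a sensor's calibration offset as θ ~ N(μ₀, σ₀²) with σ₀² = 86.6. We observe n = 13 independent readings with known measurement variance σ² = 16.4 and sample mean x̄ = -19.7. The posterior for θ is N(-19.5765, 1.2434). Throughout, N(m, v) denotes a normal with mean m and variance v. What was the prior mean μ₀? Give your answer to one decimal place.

μ₀ = -11.1

The posterior mean is a precision-weighted average: μ_n = (τ₀μ₀ + τ_data·x̄)/(τ₀+τ_data), with τ₀=1/σ₀² and τ_data=n/σ².
Here τ₀ = 1/86.6 = 0.011547 and τ_data = 13/16.4 = 0.792683, so τ_n = 0.804230.
Rearranging for μ₀: μ₀ = (μ_n·τ_n − τ_data·x̄)/τ₀ = (-19.5765·0.804230 − 0.792683·-19.7) / 0.011547 = -0.128153/0.011547 ≈ -11.1.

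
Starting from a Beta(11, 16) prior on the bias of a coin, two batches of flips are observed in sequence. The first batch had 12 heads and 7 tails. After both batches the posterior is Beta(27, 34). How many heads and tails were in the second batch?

Because Beta–binomial updating is additive in the counts, the combined data contributed (α_post−α_prior, β_post−β_prior) successes and failures.
Total across both batches: 27−11=16 heads, 34−16=18 tails.
Subtract the first batch: 16−12=4 heads and 18−7=11 tails.

4 heads and 11 tails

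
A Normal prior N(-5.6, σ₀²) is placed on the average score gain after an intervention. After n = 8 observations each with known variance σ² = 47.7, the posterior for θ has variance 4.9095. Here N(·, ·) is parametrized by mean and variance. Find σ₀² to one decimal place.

Posterior precision equals prior precision plus data precision: 1/σ_n² = 1/σ₀² + n/σ².
So 1/σ₀² = 1/4.9095 − 8/47.7 = 0.203687 − 0.167715 = 0.035972.
Hence σ₀² = 1/0.035972 ≈ 27.8.

σ₀² = 27.8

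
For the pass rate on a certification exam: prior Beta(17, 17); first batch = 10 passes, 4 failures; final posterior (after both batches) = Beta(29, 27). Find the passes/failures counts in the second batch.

2 passes and 6 failures

Sequential conjugate updates are equivalent to a single update on the pooled data, so total successes = posterior α − prior α and total failures = posterior β − prior β.
Total across both batches: 29−17=12 passes, 27−17=10 failures.
Subtract the first batch: 12−10=2 passes and 10−4=6 failures.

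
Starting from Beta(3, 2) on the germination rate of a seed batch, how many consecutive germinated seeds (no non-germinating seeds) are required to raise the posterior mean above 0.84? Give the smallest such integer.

k = 8

After k germinated seeds and 0 non-germinating seeds the posterior is Beta(3+k, 2), with mean (3+k)/(3+2+k).
Set (3+k)/(5+k) > 0.84 and solve: k > (0.84·5 − 3)/(1 − 0.84) = 7.500.
The smallest integer exceeding 7.500 is 8.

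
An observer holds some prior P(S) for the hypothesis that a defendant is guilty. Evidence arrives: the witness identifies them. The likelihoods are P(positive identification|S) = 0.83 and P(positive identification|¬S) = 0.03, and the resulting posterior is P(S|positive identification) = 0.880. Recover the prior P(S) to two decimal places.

Bayes' rule in odds form gives O(S|E) = O(S)·[P(E|S)/P(E|¬S)], hence O(S) = O(S|E)/LR.
Posterior odds = 0.880/(1−0.880) = 7.3333. LR = 0.83/0.03 = 27.6667.
Prior odds = 7.3333/27.6667 = 0.2651, so P(S) = 0.2651/(1+0.2651) ≈ 0.21.

P(S) = 0.21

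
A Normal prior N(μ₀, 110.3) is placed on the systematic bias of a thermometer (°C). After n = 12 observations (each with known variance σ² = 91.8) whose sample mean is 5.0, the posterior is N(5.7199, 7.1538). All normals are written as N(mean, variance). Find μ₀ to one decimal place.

The posterior mean is a precision-weighted average: μ_n = (τ₀μ₀ + τ_data·x̄)/(τ₀+τ_data), with τ₀=1/σ₀² and τ_data=n/σ².
Here τ₀ = 1/110.3 = 0.009066 and τ_data = 12/91.8 = 0.130719, so τ_n = 0.139785.
Rearranging for μ₀: μ₀ = (μ_n·τ_n − τ_data·x̄)/τ₀ = (5.7199·0.139785 − 0.130719·5.0) / 0.009066 = 0.145961/0.009066 ≈ 16.1.

μ₀ = 16.1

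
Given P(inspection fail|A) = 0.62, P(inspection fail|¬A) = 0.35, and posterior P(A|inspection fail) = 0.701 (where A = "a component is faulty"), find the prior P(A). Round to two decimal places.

P(A) = 0.57

Bayes' rule in odds form gives O(A|E) = O(A)·[P(E|A)/P(E|¬A)], hence O(A) = O(A|E)/LR.
Posterior odds = 0.701/(1−0.701) = 2.3445. LR = 0.62/0.35 = 1.7714.
Prior odds = 2.3445/1.7714 = 1.3235, so P(A) = 1.3235/(1+1.3235) ≈ 0.57.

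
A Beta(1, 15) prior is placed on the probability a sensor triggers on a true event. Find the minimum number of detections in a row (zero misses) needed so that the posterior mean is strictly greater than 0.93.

k = 199

After k detections and 0 misses the posterior is Beta(1+k, 15), with mean (1+k)/(1+15+k).
Set (1+k)/(16+k) > 0.93 and solve: k > (0.93·16 − 1)/(1 − 0.93) = 198.286.
The smallest integer exceeding 198.286 is 199.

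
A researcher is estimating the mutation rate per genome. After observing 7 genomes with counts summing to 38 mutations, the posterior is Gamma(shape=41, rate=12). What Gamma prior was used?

A Gamma(α, β) prior (rate parametrization) on a Poisson rate with n observations summing to S gives posterior Gamma(α+S, β+n).
So α = 41 − 38 = 3 and β = 12 − 7 = 5.

Gamma(shape=3, rate=5)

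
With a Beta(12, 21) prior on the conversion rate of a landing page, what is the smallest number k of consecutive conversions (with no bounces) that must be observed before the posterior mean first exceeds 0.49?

After k conversions and 0 bounces the posterior is Beta(12+k, 21), with mean (12+k)/(12+21+k).
Set (12+k)/(33+k) > 0.49 and solve: k > (0.49·33 − 12)/(1 − 0.49) = 8.176.
The smallest integer exceeding 8.176 is 9, and checking k=9: (21)/(42) = 0.5000 > 0.49.

k = 9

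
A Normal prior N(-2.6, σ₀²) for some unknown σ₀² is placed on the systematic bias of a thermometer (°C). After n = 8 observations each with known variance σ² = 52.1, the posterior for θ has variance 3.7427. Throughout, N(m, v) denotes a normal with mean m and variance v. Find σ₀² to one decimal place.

For the Normal–Normal model with known σ², precisions add: τ_n = τ₀ + n/σ².
So 1/σ₀² = 1/3.7427 − 8/52.1 = 0.267187 − 0.153551 = 0.113636.
Hence σ₀² = 1/0.113636 ≈ 8.8.

σ₀² = 8.8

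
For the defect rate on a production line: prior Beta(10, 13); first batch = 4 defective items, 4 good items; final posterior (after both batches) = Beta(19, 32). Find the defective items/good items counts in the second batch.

5 defective items and 15 good items

Because Beta–binomial updating is additive in the counts, the combined data contributed (α_post−α_prior, β_post−β_prior) successes and failures.
Total across both batches: 19−10=9 defective items, 32−13=19 good items.
Subtract the first batch: 9−4=5 defective items and 19−4=15 good items.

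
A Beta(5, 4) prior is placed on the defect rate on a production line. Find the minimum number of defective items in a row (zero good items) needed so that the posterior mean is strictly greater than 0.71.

After k defective items and 0 good items the posterior is Beta(5+k, 4), with mean (5+k)/(5+4+k).
Set (5+k)/(9+k) > 0.71 and solve: k > (0.71·9 − 5)/(1 − 0.71) = 4.793.
The smallest integer exceeding 4.793 is 5.

k = 5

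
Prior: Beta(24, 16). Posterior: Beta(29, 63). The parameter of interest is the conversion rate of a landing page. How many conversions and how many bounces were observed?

Under Beta–binomial conjugacy the posterior parameters are (a+s, b+f).
Match parameters: s=29−24=5, f=63−16=47.

5 conversions and 47 bounces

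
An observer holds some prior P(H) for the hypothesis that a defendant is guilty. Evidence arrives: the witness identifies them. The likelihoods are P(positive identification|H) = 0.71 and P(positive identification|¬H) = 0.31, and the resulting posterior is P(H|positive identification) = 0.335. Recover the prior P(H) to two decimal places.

P(H) = 0.18

In odds form, posterior odds = prior odds × likelihood ratio, so prior odds = posterior odds ÷ LR.
Posterior odds = 0.335/(1−0.335) = 0.5038. LR = 0.71/0.31 = 2.2903.
Prior odds = 0.5038/2.2903 = 0.2200, so P(H) = 0.2200/(1+0.2200) ≈ 0.18.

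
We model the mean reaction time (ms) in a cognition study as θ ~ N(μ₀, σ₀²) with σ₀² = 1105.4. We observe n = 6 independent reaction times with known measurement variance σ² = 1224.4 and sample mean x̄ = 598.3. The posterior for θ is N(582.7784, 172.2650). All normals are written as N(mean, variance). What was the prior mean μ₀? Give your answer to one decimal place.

μ₀ = 498.7

The posterior mean is a precision-weighted average: μ_n = (τ₀μ₀ + τ_data·x̄)/(τ₀+τ_data), with τ₀=1/σ₀² and τ_data=n/σ².
Here τ₀ = 1/1105.4 = 0.000905 and τ_data = 6/1224.4 = 0.004900, so τ_n = 0.005805.
Rearranging for μ₀: μ₀ = (μ_n·τ_n − τ_data·x̄)/τ₀ = (582.7784·0.005805 − 0.004900·598.3) / 0.000905 = 0.451359/0.000905 ≈ 498.7.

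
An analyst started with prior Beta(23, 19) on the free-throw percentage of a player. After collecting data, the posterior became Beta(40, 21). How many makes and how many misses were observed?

Beta is conjugate to the binomial likelihood: posterior = Beta(α+s, β+f).
Match parameters: s=40−23=17, f=21−19=2.

17 makes and 2 misses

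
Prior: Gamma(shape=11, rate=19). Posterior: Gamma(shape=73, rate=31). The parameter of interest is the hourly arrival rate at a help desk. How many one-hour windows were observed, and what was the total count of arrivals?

Gamma–Poisson conjugacy: posterior shape = α + Σxᵢ, posterior rate = β + n.
Matching: Σxᵢ = 73 − 11 = 62 and n = 31 − 19 = 12.

n = 12 one-hour windows with total 62 arrivals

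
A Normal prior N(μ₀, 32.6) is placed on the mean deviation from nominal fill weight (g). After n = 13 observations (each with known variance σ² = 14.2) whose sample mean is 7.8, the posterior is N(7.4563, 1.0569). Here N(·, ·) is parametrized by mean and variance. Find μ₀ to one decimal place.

μ₀ = -2.8

The posterior mean is a precision-weighted average: μ_n = (τ₀μ₀ + τ_data·x̄)/(τ₀+τ_data), with τ₀=1/σ₀² and τ_data=n/σ².
Here τ₀ = 1/32.6 = 0.030675 and τ_data = 13/14.2 = 0.915493, so τ_n = 0.946168.
Rearranging for μ₀: μ₀ = (μ_n·τ_n − τ_data·x̄)/τ₀ = (7.4563·0.946168 − 0.915493·7.8) / 0.030675 = -0.085933/0.030675 ≈ -2.8.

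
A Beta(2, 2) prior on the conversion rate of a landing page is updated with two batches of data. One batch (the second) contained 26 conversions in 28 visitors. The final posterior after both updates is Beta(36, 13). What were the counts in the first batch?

8 conversions and 9 bounces

Sequential conjugate updates are equivalent to a single update on the pooled data, so total successes = posterior α − prior α and total failures = posterior β − prior β.
Total across both batches: 36−2=34 conversions, 13−2=11 bounces.
Subtract the second batch: 34−26=8 conversions and 11−2=9 bounces.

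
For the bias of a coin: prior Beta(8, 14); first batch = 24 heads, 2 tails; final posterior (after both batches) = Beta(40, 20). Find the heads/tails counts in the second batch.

Because Beta–binomial updating is additive in the counts, the combined data contributed (α_post−α_prior, β_post−β_prior) successes and failures.
Total across both batches: 40−8=32 heads, 20−14=6 tails.
Subtract the first batch: 32−24=8 heads and 6−2=4 tails.

8 heads and 4 tails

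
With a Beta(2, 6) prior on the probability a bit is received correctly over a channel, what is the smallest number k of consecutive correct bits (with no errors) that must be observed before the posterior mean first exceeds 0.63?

k = 9

After k correct bits and 0 errors the posterior is Beta(2+k, 6), with mean (2+k)/(2+6+k).
Set (2+k)/(8+k) > 0.63 and solve: k > (0.63·8 − 2)/(1 − 0.63) = 8.216.
The smallest integer exceeding 8.216 is 9.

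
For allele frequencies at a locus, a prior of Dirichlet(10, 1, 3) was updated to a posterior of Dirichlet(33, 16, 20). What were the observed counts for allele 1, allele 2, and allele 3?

For a Dirichlet(α) prior with multinomial counts c, the posterior is Dirichlet(α + c) componentwise.
Counts are posterior − prior componentwise: 33−10=23, 16−1=15, 20−3=17.

counts (23, 15, 17)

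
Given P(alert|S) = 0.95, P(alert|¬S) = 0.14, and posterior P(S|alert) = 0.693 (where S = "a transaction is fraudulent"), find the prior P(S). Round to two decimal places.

P(S) = 0.25

In odds form, posterior odds = prior odds × likelihood ratio, so prior odds = posterior odds ÷ LR.
Posterior odds = 0.693/(1−0.693) = 2.2573. LR = 0.95/0.14 = 6.7857.
Prior odds = 2.2573/6.7857 = 0.3327, so P(S) = 0.3327/(1+0.3327) ≈ 0.25.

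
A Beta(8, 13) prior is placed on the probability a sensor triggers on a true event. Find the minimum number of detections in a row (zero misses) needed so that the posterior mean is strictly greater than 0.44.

k = 3

After k detections and 0 misses the posterior is Beta(8+k, 13), with mean (8+k)/(8+13+k).
Set (8+k)/(21+k) > 0.44 and solve: k > (0.44·21 − 8)/(1 − 0.44) = 2.214.
The smallest integer exceeding 2.214 is 3.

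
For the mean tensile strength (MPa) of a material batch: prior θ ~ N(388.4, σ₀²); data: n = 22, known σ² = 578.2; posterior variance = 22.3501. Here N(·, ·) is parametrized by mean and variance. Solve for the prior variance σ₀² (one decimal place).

For the Normal–Normal model with known σ², precisions add: τ_n = τ₀ + n/σ².
So 1/σ₀² = 1/22.3501 − 22/578.2 = 0.044743 − 0.038049 = 0.006694.
Hence σ₀² = 1/0.006694 ≈ 149.4.

σ₀² = 149.4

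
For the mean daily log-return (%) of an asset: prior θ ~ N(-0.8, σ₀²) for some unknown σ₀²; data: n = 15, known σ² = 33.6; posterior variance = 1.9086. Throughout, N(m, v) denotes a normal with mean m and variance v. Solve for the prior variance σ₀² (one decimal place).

σ₀² = 12.9

Posterior precision equals prior precision plus data precision: 1/σ_n² = 1/σ₀² + n/σ².
So 1/σ₀² = 1/1.9086 − 15/33.6 = 0.523944 − 0.446429 = 0.077515.
Hence σ₀² = 1/0.077515 ≈ 12.9.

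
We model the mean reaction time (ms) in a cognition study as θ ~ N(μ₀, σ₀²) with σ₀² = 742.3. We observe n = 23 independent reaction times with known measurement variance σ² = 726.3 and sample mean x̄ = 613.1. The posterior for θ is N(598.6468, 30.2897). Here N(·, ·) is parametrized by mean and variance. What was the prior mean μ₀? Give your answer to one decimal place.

The posterior mean is a precision-weighted average: μ_n = (τ₀μ₀ + τ_data·x̄)/(τ₀+τ_data), with τ₀=1/σ₀² and τ_data=n/σ².
Here τ₀ = 1/742.3 = 0.001347 and τ_data = 23/726.3 = 0.031667, so τ_n = 0.033014.
Rearranging for μ₀: μ₀ = (μ_n·τ_n − τ_data·x̄)/τ₀ = (598.6468·0.033014 − 0.031667·613.1) / 0.001347 = 0.348688/0.001347 ≈ 258.9.

μ₀ = 258.9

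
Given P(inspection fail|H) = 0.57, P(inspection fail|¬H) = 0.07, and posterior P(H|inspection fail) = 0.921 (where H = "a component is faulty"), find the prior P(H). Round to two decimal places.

P(H) = 0.59

In odds form, posterior odds = prior odds × likelihood ratio, so prior odds = posterior odds ÷ LR.
Posterior odds = 0.921/(1−0.921) = 11.6582. LR = 0.57/0.07 = 8.1429.
Prior odds = 11.6582/8.1429 = 1.4317, so P(H) = 1.4317/(1+1.4317) ≈ 0.59.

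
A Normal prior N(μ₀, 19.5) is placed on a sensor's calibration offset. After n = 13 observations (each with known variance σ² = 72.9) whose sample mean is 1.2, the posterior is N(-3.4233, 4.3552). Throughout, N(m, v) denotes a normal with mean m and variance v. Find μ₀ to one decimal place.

μ₀ = -19.5

The posterior mean is a precision-weighted average: μ_n = (τ₀μ₀ + τ_data·x̄)/(τ₀+τ_data), with τ₀=1/σ₀² and τ_data=n/σ².
Here τ₀ = 1/19.5 = 0.051282 and τ_data = 13/72.9 = 0.178326, so τ_n = 0.229608.
Rearranging for μ₀: μ₀ = (μ_n·τ_n − τ_data·x̄)/τ₀ = (-3.4233·0.229608 − 0.178326·1.2) / 0.051282 = -1.000008/0.051282 ≈ -19.5.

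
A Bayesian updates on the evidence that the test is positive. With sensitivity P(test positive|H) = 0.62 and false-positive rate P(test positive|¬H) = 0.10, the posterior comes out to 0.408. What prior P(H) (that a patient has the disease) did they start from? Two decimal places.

P(H) = 0.10

Bayes' rule in odds form gives O(H|E) = O(H)·[P(E|H)/P(E|¬H)], hence O(H) = O(H|E)/LR.
Posterior odds = 0.408/(1−0.408) = 0.6892. LR = 0.62/0.10 = 6.2000.
Prior odds = 0.6892/6.2000 = 0.1112, so P(H) = 0.1112/(1+0.1112) ≈ 0.10.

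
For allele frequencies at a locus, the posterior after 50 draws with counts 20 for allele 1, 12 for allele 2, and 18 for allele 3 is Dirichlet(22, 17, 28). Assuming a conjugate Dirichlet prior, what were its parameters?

For a Dirichlet(α) prior with multinomial counts c, the posterior is Dirichlet(α + c) componentwise.
Subtract each count from the matching posterior parameter: 22−20=2, 17−12=5, 28−18=10.

Dirichlet(2, 5, 10)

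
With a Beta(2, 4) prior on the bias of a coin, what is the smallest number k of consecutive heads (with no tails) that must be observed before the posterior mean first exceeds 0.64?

k = 6

After k heads and 0 tails the posterior is Beta(2+k, 4), with mean (2+k)/(2+4+k).
Set (2+k)/(6+k) > 0.64 and solve: k > (0.64·6 − 2)/(1 − 0.64) = 5.111.
The smallest integer exceeding 5.111 is 6.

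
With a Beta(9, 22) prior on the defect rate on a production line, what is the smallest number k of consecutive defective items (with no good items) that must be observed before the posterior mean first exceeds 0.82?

k = 92

After k defective items and 0 good items the posterior is Beta(9+k, 22), with mean (9+k)/(9+22+k).
Set (9+k)/(31+k) > 0.82 and solve: k > (0.82·31 − 9)/(1 − 0.82) = 91.222.
The smallest integer exceeding 91.222 is 92, and checking k=92: (101)/(123) = 0.8211 > 0.82.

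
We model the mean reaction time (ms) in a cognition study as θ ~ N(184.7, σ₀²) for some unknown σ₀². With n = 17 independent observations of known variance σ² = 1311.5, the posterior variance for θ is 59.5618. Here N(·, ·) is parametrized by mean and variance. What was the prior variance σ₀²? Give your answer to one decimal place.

Posterior precision equals prior precision plus data precision: 1/σ_n² = 1/σ₀² + n/σ².
So 1/σ₀² = 1/59.5618 − 17/1311.5 = 0.016789 − 0.012962 = 0.003827.
Hence σ₀² = 1/0.003827 ≈ 261.3.

σ₀² = 261.3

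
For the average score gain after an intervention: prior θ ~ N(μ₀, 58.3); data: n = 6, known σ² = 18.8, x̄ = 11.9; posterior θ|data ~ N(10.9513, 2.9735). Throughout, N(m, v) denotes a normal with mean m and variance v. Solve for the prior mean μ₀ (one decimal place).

μ₀ = -6.7

The posterior mean is a precision-weighted average: μ_n = (τ₀μ₀ + τ_data·x̄)/(τ₀+τ_data), with τ₀=1/σ₀² and τ_data=n/σ².
Here τ₀ = 1/58.3 = 0.017153 and τ_data = 6/18.8 = 0.319149, so τ_n = 0.336302.
Rearranging for μ₀: μ₀ = (μ_n·τ_n − τ_data·x̄)/τ₀ = (10.9513·0.336302 − 0.319149·11.9) / 0.017153 = -0.114929/0.017153 ≈ -6.7.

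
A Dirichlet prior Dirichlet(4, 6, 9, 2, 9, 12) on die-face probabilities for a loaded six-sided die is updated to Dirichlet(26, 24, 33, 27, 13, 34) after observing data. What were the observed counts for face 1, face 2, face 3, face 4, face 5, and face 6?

For a Dirichlet(α) prior with multinomial counts c, the posterior is Dirichlet(α + c) componentwise.
Counts are posterior − prior componentwise: 26−4=22, 24−6=18, 33−9=24, 27−2=25, 13−9=4, 34−12=22.

counts (22, 18, 24, 25, 4, 22)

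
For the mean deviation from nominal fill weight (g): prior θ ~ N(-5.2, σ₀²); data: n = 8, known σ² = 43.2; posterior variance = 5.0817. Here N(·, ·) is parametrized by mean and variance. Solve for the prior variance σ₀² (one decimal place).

For the Normal–Normal model with known σ², precisions add: τ_n = τ₀ + n/σ².
So 1/σ₀² = 1/5.0817 − 8/43.2 = 0.196785 − 0.185185 = 0.011600.
Hence σ₀² = 1/0.011600 ≈ 86.2.

σ₀² = 86.2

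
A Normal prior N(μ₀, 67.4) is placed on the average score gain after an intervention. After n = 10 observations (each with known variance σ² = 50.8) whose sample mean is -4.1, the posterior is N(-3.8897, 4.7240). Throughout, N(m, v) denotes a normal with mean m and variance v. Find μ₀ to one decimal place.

The posterior mean is a precision-weighted average: μ_n = (τ₀μ₀ + τ_data·x̄)/(τ₀+τ_data), with τ₀=1/σ₀² and τ_data=n/σ².
Here τ₀ = 1/67.4 = 0.014837 and τ_data = 10/50.8 = 0.196850, so τ_n = 0.211687.
Rearranging for μ₀: μ₀ = (μ_n·τ_n − τ_data·x̄)/τ₀ = (-3.8897·0.211687 − 0.196850·-4.1) / 0.014837 = -0.016314/0.014837 ≈ -1.1.

μ₀ = -1.1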